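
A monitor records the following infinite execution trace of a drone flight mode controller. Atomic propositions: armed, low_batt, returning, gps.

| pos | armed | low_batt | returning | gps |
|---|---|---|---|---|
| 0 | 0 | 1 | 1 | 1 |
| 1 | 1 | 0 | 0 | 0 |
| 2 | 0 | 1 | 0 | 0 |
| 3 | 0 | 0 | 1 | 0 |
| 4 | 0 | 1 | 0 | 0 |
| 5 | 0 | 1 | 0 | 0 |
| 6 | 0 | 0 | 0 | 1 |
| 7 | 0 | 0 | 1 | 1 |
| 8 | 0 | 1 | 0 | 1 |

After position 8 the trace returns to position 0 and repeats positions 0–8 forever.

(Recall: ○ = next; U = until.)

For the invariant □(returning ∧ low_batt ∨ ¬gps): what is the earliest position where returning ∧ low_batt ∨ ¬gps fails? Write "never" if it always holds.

6

Check returning ∧ low_batt ∨ ¬gps at each position in order: 0 ✓, 1 ✓, 2 ✓, 3 ✓, 4 ✓, 5 ✓.
At position 6 the labels are {gps}, so returning ∧ low_batt ∨ ¬gps is false there. This is the first violation.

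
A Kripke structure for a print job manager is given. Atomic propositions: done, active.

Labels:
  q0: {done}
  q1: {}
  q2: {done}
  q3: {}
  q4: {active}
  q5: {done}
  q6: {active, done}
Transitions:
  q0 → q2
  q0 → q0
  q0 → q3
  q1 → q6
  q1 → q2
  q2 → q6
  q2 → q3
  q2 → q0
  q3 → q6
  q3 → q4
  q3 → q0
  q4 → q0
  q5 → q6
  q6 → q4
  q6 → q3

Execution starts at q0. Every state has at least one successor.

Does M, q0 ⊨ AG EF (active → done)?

Holds

States satisfying EF (active → done): {q0, q1, q2, q3, q4, q5, q6}.
States satisfying AG EF (active → done): {q0, q1, q2, q3, q4, q5, q6}.
Every state reachable from q0 satisfies EF (active → done).
q0 ∈ Sat(AG EF (active → done)).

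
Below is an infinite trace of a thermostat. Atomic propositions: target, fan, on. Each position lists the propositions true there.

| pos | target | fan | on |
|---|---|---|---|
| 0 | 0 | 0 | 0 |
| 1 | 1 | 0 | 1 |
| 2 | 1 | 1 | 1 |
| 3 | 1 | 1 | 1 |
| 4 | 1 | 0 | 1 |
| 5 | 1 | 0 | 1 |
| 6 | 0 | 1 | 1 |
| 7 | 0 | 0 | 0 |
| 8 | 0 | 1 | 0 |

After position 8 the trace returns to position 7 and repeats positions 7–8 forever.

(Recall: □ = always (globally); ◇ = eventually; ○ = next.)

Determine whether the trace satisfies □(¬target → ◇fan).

¬target → ◇fan holds at every position 0..8, and those are all positions ever visited, so □(¬target → ◇fan) holds.
Positions where ¬target holds: 0, 6, 7, 8.
Check ◇fan at each: 0→ok, 6→ok, 7→ok, 8→ok.

Satisfied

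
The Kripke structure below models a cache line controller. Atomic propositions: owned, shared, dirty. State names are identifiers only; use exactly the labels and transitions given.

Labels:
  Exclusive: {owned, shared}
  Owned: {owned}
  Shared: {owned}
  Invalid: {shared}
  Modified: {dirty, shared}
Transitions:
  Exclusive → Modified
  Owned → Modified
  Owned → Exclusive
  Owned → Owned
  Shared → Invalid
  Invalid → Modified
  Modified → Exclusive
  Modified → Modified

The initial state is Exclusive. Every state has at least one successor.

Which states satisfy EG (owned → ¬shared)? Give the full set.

{Owned, Shared, Invalid, Modified}

States satisfying owned → ¬shared: {Owned, Shared, Invalid, Modified}.
States satisfying EG (owned → ¬shared): {Owned, Shared, Invalid, Modified}.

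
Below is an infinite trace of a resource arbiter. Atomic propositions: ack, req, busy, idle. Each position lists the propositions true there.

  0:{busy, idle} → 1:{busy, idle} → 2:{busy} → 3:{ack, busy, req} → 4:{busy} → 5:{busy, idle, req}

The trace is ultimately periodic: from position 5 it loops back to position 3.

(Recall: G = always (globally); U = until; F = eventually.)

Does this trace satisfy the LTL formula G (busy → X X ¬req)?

Does not hold

busy → X X ¬req must hold at every position from 0 onward. It fails at position 1, so G (busy → X X ¬req) is false.
Positions where busy holds: 0, 1, 2, 3, 4, 5.
Check X X ¬req at each: 0→ok, 1→fails, 2→ok, 3→fails, 4→fails, 5→ok.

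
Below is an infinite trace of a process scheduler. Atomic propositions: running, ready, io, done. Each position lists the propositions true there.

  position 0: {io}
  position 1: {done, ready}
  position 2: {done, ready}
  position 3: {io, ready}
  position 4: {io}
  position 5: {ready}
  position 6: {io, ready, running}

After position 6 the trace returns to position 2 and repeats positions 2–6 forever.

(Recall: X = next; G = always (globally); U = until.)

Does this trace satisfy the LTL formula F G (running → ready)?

Yes

G (running → ready) holds at position 0, which is reachable from 0, so F G (running → ready) holds.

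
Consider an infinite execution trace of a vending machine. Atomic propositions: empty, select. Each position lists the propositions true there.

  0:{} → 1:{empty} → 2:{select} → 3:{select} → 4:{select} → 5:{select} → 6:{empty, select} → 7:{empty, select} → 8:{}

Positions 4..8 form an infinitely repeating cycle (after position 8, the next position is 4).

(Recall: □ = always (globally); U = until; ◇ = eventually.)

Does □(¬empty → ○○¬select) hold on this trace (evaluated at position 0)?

Violated

¬empty → ○○¬select must hold at every position from 0 onward. It fails at position 0, so □(¬empty → ○○¬select) is false.
Positions where ¬empty holds: 0, 2, 3, 4, 5, 8.
Check ○○¬select at each: 0→fails, 2→fails, 3→fails, 4→fails, 5→fails, 8→fails.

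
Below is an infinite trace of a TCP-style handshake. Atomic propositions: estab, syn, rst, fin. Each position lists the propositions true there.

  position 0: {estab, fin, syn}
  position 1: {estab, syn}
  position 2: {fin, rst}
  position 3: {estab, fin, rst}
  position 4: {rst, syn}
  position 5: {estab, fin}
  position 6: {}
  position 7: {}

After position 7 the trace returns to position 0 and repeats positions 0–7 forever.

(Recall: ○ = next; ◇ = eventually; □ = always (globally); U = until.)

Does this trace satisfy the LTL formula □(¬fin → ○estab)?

¬fin → ○estab must hold at every position from 0 onward. It fails at position 1, so □(¬fin → ○estab) is false.
Positions where ¬fin holds: 1, 4, 6, 7.
Check ○estab at each: 1→fails, 4→ok, 6→fails, 7→ok.

Does not hold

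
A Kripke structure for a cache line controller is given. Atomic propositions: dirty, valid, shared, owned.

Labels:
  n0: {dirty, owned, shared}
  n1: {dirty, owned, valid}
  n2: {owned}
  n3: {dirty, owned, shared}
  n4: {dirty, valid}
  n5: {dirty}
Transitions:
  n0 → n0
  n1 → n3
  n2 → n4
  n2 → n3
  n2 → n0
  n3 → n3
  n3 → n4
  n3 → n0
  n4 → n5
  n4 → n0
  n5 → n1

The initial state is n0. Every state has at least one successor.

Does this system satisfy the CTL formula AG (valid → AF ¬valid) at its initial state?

States satisfying valid → AF ¬valid: {n0, n1, n2, n3, n4, n5}.
States satisfying AG (valid → AF ¬valid): {n0, n1, n2, n3, n4, n5}.
Every state reachable from n0 satisfies valid → AF ¬valid.
n0 ∈ Sat(AG (valid → AF ¬valid)).

Yes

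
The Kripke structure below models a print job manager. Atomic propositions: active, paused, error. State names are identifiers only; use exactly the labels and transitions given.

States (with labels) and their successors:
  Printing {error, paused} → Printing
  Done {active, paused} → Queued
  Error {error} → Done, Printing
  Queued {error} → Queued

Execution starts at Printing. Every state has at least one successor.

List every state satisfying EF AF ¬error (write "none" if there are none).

{Done, Error}

States satisfying AF ¬error: {Done}.
States satisfying EF AF ¬error: {Done, Error}.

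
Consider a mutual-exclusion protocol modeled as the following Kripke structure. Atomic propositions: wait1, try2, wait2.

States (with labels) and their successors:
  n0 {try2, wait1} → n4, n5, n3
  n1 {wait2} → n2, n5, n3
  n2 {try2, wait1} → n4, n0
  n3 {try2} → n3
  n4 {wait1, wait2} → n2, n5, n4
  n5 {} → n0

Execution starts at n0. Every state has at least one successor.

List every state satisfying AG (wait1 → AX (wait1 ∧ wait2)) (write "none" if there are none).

{n3}

States satisfying wait1 → AX (wait1 ∧ wait2): {n1, n3, n5}.
States satisfying AG (wait1 → AX (wait1 ∧ wait2)): {n3}.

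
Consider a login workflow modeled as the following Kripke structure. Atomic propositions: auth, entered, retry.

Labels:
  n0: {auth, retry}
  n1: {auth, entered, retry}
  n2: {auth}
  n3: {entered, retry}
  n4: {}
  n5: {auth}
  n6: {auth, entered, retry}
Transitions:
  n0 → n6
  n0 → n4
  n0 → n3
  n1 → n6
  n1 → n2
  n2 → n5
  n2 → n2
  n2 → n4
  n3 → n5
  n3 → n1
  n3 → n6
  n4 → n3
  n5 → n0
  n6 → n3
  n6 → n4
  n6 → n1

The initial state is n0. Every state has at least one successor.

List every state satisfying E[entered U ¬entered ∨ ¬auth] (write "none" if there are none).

States satisfying entered: {n1, n3, n6}.
States satisfying ¬entered ∨ ¬auth: {n0, n2, n3, n4, n5}.
States satisfying E[entered U ¬entered ∨ ¬auth]: {n0, n1, n2, n3, n4, n5, n6}.

{n0, n1, n2, n3, n4, n5, n6}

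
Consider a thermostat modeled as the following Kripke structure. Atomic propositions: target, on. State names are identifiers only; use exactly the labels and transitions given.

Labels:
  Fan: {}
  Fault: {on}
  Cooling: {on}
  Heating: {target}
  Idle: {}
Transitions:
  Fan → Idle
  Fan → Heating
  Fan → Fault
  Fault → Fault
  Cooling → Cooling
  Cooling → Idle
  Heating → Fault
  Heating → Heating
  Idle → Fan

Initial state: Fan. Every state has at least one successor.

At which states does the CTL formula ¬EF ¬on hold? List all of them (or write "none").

{Fault}

States satisfying ¬on: {Fan, Heating, Idle}.
States satisfying EF ¬on: {Fan, Cooling, Heating, Idle}.
States satisfying ¬EF ¬on: {Fault}.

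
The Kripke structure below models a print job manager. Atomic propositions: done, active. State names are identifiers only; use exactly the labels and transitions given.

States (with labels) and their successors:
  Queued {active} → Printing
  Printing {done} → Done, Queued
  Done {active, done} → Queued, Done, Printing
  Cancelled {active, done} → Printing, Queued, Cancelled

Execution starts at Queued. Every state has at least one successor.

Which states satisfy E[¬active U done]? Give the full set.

{Printing, Done, Cancelled}

States satisfying ¬active: {Printing}.
States satisfying done: {Printing, Done, Cancelled}.
States satisfying E[¬active U done]: {Printing, Done, Cancelled}.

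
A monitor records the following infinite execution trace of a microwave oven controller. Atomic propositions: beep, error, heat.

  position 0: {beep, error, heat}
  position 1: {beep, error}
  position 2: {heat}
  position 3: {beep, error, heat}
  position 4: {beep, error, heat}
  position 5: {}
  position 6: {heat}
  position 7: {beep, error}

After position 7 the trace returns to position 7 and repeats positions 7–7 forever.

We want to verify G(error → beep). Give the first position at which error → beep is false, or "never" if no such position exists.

error → beep holds at every position 0..7, and those are all the positions the trace ever visits, so the invariant G(error → beep) is never violated.

never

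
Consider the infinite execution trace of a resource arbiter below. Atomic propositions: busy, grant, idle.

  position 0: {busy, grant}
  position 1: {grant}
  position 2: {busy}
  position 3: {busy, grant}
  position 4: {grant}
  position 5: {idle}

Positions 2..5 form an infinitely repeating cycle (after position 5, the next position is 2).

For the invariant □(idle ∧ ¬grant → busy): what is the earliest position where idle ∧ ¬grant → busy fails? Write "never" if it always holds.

Check idle ∧ ¬grant → busy at each position in order: 0 ✓, 1 ✓, 2 ✓, 3 ✓, 4 ✓.
At position 5 the labels are {idle}, so idle ∧ ¬grant → busy is false there. This is the first violation.

5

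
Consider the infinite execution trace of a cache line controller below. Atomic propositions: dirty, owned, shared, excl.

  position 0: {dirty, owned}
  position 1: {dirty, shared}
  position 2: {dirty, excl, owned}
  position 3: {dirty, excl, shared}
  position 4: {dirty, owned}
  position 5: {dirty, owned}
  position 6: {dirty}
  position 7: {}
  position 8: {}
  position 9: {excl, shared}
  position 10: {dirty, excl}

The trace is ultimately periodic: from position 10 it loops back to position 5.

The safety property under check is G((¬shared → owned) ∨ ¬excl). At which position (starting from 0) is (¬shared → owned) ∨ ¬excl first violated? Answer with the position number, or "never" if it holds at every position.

10

Check (¬shared → owned) ∨ ¬excl at each position in order: 0 ✓, 1 ✓, 2 ✓, 3 ✓, 4 ✓, 5 ✓, 6 ✓, 7 ✓, 8 ✓, 9 ✓.
At position 10 the labels are {dirty, excl}, so (¬shared → owned) ∨ ¬excl is false there. This is the first violation.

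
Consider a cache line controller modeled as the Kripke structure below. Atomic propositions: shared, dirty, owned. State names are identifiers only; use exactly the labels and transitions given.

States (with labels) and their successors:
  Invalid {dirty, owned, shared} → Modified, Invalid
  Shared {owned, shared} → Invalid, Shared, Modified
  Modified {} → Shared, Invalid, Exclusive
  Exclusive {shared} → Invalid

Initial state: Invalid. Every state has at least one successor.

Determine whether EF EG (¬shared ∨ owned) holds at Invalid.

Holds

States satisfying EG (¬shared ∨ owned): {Invalid, Shared, Modified}.
States satisfying EF EG (¬shared ∨ owned): {Invalid, Shared, Modified, Exclusive}.
Some path from Invalid reaches a state where EG (¬shared ∨ owned) holds.
Invalid ∈ Sat(EF EG (¬shared ∨ owned)).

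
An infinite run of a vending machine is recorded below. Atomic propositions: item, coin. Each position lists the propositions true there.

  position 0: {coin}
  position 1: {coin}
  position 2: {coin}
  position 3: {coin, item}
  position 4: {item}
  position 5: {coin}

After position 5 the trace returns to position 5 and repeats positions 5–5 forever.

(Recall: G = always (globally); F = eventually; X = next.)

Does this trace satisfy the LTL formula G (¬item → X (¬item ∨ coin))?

¬item → X (¬item ∨ coin) holds at every position 0..5, and those are all positions ever visited, so G (¬item → X (¬item ∨ coin)) holds.
Positions where ¬item holds: 0, 1, 2, 5.
Check X (¬item ∨ coin) at each: 0→ok, 1→ok, 2→ok, 5→ok.

Holds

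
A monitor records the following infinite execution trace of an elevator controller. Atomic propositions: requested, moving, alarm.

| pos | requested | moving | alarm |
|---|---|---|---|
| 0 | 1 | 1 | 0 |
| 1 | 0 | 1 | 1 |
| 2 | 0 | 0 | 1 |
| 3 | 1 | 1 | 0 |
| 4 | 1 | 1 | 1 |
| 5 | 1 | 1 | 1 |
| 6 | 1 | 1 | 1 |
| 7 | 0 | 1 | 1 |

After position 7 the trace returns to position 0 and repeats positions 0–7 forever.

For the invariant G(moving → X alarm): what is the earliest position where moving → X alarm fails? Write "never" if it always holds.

7

Check moving → X alarm at each position in order: 0 ✓, 1 ✓, 2 ✓, 3 ✓, 4 ✓, 5 ✓, 6 ✓.
At position 7 the labels are {alarm, moving} and the next position 0 has {moving, requested}, so moving → X alarm is false there. This is the first violation.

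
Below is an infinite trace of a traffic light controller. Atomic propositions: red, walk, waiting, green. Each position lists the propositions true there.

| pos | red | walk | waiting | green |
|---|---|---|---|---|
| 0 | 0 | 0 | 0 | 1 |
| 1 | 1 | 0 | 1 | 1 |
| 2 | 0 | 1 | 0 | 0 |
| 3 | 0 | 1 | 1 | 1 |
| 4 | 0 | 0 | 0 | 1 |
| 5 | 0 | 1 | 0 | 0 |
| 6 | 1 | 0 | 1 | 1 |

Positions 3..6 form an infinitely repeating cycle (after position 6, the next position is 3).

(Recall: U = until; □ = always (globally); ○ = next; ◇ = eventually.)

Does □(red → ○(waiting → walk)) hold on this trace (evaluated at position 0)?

red → ○(waiting → walk) holds at every position 0..6, and those are all positions ever visited, so □(red → ○(waiting → walk)) holds.
Positions where red holds: 1, 6.
Check ○(waiting → walk) at each: 1→ok, 6→ok.

Satisfied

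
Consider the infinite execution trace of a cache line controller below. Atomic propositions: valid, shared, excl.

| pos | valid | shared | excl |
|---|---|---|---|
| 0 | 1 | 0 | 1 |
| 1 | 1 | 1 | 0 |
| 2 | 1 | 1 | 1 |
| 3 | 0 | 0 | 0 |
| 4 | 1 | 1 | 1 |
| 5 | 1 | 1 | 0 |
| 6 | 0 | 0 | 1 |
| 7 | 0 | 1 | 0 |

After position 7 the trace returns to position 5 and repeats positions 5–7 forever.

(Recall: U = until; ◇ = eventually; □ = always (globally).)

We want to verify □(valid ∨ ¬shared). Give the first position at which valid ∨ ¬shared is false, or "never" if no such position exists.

7

Check valid ∨ ¬shared at each position in order: 0 ✓, 1 ✓, 2 ✓, 3 ✓, 4 ✓, 5 ✓, 6 ✓.
At position 7 the labels are {shared}, so valid ∨ ¬shared is false there. This is the first violation.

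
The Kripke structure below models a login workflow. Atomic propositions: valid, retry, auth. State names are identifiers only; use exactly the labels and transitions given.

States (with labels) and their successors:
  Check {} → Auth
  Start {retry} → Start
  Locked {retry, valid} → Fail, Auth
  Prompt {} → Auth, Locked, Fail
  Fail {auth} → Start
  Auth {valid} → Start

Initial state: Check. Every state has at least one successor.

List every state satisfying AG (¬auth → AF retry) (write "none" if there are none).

{Check, Start, Locked, Prompt, Fail, Auth}

States satisfying ¬auth → AF retry: {Check, Start, Locked, Prompt, Fail, Auth}.
States satisfying AG (¬auth → AF retry): {Check, Start, Locked, Prompt, Fail, Auth}.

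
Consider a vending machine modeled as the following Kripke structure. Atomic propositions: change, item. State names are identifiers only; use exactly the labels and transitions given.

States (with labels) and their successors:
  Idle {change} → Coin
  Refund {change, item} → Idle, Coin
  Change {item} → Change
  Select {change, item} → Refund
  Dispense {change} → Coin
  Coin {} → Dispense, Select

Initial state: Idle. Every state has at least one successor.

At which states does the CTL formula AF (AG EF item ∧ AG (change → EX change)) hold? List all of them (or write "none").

States satisfying AG EF item ∧ AG (change → EX change): {Change}.
States satisfying AF (AG EF item ∧ AG (change → EX change)): {Change}.

{Change}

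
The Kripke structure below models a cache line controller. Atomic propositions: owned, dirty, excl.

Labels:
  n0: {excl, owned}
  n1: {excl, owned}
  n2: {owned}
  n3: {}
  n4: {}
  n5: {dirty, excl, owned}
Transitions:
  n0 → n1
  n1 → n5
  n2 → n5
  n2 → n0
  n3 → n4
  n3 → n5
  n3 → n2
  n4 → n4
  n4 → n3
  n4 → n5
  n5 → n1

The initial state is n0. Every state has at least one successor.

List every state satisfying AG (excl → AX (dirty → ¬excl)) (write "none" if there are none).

none

States satisfying excl → AX (dirty → ¬excl): {n0, n2, n3, n4, n5}.
States satisfying AG (excl → AX (dirty → ¬excl)): ∅.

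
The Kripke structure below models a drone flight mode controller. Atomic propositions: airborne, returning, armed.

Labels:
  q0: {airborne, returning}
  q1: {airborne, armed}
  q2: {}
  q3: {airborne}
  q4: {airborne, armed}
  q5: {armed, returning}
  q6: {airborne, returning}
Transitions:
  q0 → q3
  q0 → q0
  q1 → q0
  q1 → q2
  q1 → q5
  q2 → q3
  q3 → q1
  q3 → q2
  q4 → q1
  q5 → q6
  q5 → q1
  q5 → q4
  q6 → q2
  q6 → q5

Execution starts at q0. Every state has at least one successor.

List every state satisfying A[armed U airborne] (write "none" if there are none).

{q0, q1, q3, q4, q5, q6}

States satisfying armed: {q1, q4, q5}.
States satisfying airborne: {q0, q1, q3, q4, q6}.
States satisfying A[armed U airborne]: {q0, q1, q3, q4, q5, q6}.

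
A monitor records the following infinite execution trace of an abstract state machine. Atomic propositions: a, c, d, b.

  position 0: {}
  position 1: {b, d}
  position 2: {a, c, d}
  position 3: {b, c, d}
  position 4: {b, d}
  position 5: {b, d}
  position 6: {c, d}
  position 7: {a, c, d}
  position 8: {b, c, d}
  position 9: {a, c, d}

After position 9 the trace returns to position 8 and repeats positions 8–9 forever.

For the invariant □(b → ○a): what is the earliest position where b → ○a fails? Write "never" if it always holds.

3

Check b → ○a at each position in order: 0 ✓, 1 ✓, 2 ✓.
At position 3 the labels are {b, c, d} and the next position 4 has {b, d}, so b → ○a is false there. This is the first violation.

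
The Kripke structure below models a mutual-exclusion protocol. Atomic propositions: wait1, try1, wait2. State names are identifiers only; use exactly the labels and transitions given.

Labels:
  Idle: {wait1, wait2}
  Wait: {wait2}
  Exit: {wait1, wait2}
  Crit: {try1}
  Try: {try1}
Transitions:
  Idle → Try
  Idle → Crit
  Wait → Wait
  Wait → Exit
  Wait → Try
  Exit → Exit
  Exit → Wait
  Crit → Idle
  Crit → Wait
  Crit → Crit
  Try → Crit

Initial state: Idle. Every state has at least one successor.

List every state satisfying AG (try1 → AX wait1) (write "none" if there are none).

States satisfying try1 → AX wait1: {Idle, Wait, Exit}.
States satisfying AG (try1 → AX wait1): ∅.

none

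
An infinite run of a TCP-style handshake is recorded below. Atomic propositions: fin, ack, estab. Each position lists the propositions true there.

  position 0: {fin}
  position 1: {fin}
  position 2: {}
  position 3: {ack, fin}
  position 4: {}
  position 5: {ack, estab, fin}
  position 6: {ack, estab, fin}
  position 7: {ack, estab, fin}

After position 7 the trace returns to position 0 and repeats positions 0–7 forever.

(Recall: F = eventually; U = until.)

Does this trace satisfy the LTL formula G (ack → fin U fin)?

Holds

ack → fin U fin holds at every position 0..7, and those are all positions ever visited, so G (ack → fin U fin) holds.
Positions where ack holds: 3, 5, 6, 7.
Check fin U fin at each: 3→ok, 5→ok, 6→ok, 7→ok.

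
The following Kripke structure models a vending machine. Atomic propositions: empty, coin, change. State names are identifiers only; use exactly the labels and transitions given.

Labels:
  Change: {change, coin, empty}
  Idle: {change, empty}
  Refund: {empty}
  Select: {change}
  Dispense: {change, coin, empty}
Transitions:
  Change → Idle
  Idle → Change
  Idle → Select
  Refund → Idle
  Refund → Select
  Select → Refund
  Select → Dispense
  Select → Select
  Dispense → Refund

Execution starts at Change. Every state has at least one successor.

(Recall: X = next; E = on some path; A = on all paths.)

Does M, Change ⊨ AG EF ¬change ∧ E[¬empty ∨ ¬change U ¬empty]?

States satisfying EF ¬change: {Change, Idle, Refund, Select, Dispense}.
States satisfying AG EF ¬change: {Change, Idle, Refund, Select, Dispense}.
States satisfying ¬empty ∨ ¬change: {Refund, Select}.
States satisfying ¬empty: {Select}.
States satisfying E[¬empty ∨ ¬change U ¬empty]: {Refund, Select}.
States satisfying AG EF ¬change ∧ E[¬empty ∨ ¬change U ¬empty]: {Refund, Select}.
Change ∉ Sat(AG EF ¬change ∧ E[¬empty ∨ ¬change U ¬empty]).

Does not hold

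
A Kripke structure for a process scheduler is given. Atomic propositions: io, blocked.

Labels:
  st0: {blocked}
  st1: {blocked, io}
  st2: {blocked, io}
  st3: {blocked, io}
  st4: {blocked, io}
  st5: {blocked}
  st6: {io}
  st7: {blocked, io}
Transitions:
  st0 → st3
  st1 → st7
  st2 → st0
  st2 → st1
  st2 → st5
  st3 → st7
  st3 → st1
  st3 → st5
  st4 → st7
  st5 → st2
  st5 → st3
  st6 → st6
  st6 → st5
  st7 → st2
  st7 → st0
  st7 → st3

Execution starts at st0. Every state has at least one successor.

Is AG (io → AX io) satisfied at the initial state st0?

No

States satisfying io → AX io: {st0, st1, st4, st5}.
States satisfying AG (io → AX io): ∅.
st2 is reachable from st0 and violates io → AX io, so AG fails at st0.
st0 ∉ Sat(AG (io → AX io)).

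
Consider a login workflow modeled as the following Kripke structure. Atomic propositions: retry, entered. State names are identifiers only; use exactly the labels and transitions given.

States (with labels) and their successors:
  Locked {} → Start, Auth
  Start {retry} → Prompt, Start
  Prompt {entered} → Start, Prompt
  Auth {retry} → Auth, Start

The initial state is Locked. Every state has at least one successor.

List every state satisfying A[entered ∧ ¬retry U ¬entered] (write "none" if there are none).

States satisfying entered ∧ ¬retry: {Prompt}.
States satisfying ¬entered: {Locked, Start, Auth}.
States satisfying A[entered ∧ ¬retry U ¬entered]: {Locked, Start, Auth}.

{Locked, Start, Auth}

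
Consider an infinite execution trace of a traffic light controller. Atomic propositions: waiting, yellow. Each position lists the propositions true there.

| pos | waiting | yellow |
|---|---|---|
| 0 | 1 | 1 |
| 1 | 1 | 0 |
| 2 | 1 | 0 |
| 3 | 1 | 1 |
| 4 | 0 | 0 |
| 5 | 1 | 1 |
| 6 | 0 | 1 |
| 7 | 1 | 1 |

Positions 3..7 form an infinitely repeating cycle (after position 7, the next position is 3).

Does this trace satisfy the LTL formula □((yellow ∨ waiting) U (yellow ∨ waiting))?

(yellow ∨ waiting) U (yellow ∨ waiting) must hold at every position from 0 onward. It fails at position 4, so □((yellow ∨ waiting) U (yellow ∨ waiting)) is false.

Does not hold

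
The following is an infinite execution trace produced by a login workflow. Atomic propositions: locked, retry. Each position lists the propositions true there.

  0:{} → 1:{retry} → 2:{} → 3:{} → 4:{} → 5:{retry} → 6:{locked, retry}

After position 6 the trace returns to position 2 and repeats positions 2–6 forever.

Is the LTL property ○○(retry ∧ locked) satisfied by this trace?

The position after 0 is 1; ○(retry ∧ locked) is false there.

Violated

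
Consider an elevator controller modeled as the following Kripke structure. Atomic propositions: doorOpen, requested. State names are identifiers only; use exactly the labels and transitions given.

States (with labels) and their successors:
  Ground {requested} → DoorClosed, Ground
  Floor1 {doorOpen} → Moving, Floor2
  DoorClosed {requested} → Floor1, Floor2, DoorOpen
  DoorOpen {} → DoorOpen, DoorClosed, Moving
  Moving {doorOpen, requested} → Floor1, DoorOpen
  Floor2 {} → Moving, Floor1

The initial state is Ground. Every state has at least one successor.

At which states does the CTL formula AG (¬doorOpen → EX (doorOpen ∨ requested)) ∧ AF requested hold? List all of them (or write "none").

{Ground, DoorClosed, Moving}

States satisfying ¬doorOpen → EX (doorOpen ∨ requested): {Ground, Floor1, DoorClosed, DoorOpen, Moving, Floor2}.
States satisfying AG (¬doorOpen → EX (doorOpen ∨ requested)): {Ground, Floor1, DoorClosed, DoorOpen, Moving, Floor2}.
States satisfying requested: {Ground, DoorClosed, Moving}.
States satisfying AF requested: {Ground, DoorClosed, Moving}.
States satisfying AG (¬doorOpen → EX (doorOpen ∨ requested)) ∧ AF requested: {Ground, DoorClosed, Moving}.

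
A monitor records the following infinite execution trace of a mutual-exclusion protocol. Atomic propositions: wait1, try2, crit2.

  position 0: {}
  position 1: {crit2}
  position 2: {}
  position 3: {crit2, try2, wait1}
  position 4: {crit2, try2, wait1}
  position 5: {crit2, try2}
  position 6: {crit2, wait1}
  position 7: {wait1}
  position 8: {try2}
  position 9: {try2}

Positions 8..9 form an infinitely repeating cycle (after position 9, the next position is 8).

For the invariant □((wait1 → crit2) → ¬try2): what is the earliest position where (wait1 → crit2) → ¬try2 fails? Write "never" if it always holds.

3

Check (wait1 → crit2) → ¬try2 at each position in order: 0 ✓, 1 ✓, 2 ✓.
At position 3 the labels are {crit2, try2, wait1}, so (wait1 → crit2) → ¬try2 is false there. This is the first violation.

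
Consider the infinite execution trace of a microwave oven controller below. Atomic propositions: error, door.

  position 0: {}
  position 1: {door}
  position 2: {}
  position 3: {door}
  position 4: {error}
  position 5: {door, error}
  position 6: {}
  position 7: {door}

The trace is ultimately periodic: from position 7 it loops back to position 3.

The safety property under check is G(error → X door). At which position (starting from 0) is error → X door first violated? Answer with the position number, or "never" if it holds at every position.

Check error → X door at each position in order: 0 ✓, 1 ✓, 2 ✓, 3 ✓, 4 ✓.
At position 5 the labels are {door, error} and the next position 6 has {}, so error → X door is false there. This is the first violation.

5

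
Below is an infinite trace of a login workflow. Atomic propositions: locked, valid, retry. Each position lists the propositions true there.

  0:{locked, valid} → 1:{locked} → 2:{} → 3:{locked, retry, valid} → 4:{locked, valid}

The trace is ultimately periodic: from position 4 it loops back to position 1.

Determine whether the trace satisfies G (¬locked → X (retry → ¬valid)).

¬locked → X (retry → ¬valid) must hold at every position from 0 onward. It fails at position 2, so G (¬locked → X (retry → ¬valid)) is false.
Positions where ¬locked holds: 2.
Check X (retry → ¬valid) at each: 2→fails.

Violated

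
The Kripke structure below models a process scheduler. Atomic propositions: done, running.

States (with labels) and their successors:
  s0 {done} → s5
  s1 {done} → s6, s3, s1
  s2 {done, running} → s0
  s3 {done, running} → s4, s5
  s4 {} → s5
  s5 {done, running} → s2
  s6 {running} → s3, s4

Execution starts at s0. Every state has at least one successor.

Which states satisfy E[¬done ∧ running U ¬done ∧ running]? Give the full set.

States satisfying ¬done ∧ running: {s6}.
States satisfying E[¬done ∧ running U ¬done ∧ running]: {s6}.

{s6}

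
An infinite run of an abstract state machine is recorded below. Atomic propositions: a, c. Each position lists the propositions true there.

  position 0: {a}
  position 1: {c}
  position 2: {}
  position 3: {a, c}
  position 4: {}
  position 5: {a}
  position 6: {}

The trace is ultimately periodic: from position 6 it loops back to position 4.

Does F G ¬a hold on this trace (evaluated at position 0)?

G ¬a is false at every position 0..6, so it never becomes true and F G ¬a fails.

Violated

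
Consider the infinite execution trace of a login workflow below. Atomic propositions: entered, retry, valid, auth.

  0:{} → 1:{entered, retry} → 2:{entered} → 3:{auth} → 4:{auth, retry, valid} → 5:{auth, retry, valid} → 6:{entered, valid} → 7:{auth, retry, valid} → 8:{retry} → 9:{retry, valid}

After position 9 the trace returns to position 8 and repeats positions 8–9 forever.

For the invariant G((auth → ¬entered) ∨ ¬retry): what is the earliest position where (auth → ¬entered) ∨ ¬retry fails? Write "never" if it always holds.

(auth → ¬entered) ∨ ¬retry holds at every position 0..9, and those are all the positions the trace ever visits, so the invariant G((auth → ¬entered) ∨ ¬retry) is never violated.

never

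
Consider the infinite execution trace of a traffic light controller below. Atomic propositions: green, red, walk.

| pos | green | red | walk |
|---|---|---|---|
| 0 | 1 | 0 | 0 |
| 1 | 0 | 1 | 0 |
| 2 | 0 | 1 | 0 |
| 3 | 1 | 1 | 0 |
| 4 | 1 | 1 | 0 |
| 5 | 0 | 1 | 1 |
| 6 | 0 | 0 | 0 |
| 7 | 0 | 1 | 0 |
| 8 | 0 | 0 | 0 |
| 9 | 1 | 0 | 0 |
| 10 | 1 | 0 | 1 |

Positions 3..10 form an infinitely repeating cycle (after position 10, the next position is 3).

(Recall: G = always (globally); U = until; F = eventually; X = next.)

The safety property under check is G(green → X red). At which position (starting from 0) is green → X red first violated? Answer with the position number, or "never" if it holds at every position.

Check green → X red at each position in order: 0 ✓, 1 ✓, 2 ✓, 3 ✓, 4 ✓, 5 ✓, 6 ✓, 7 ✓, 8 ✓.
At position 9 the labels are {green} and the next position 10 has {green, walk}, so green → X red is false there. This is the first violation.

9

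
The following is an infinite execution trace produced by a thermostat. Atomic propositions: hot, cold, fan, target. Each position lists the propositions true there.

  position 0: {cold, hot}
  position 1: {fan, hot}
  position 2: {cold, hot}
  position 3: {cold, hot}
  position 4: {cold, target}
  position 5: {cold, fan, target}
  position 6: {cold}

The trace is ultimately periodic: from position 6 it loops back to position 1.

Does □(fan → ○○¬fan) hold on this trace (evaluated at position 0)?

fan → ○○¬fan must hold at every position from 0 onward. It fails at position 5, so □(fan → ○○¬fan) is false.
Positions where fan holds: 1, 5.
Check ○○¬fan at each: 1→ok, 5→fails.

Does not hold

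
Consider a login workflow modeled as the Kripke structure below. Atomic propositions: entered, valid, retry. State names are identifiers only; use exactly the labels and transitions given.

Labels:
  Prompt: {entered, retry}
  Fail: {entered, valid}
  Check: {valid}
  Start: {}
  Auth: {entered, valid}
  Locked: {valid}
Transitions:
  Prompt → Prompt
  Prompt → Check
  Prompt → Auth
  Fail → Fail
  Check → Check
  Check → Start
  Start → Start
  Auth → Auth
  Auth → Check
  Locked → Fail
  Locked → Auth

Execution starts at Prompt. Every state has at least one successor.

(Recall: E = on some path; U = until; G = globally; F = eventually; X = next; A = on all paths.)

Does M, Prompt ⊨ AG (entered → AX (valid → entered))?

States satisfying entered → AX (valid → entered): {Fail, Check, Start, Locked}.
States satisfying AG (entered → AX (valid → entered)): {Fail, Check, Start}.
Auth is reachable from Prompt and violates entered → AX (valid → entered), so AG fails at Prompt.
Prompt ∉ Sat(AG (entered → AX (valid → entered))).

No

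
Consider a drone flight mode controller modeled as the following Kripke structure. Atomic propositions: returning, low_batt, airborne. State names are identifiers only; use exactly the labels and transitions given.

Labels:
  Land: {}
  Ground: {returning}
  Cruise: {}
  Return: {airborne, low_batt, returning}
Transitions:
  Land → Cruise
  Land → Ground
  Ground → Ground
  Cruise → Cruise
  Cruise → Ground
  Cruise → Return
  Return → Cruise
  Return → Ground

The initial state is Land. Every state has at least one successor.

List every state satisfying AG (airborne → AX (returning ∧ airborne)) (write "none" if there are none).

States satisfying airborne → AX (returning ∧ airborne): {Land, Ground, Cruise}.
States satisfying AG (airborne → AX (returning ∧ airborne)): {Ground}.

{Ground}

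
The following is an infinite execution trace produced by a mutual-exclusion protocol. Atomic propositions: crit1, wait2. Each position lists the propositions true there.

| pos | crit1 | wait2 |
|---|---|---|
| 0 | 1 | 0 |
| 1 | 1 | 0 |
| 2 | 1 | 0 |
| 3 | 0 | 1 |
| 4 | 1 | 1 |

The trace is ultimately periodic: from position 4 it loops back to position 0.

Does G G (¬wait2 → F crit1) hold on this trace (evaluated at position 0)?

G (¬wait2 → F crit1) holds at every position 0..4, and those are all positions ever visited, so G G (¬wait2 → F crit1) holds.

Satisfied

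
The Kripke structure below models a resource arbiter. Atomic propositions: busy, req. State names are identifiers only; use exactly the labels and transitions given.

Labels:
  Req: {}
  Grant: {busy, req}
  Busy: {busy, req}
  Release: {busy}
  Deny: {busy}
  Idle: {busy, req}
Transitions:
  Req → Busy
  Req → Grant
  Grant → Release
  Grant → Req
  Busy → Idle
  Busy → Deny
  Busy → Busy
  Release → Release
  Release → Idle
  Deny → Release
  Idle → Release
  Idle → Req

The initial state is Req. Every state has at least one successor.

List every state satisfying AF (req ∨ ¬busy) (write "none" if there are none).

States satisfying req ∨ ¬busy: {Req, Grant, Busy, Idle}.
States satisfying AF (req ∨ ¬busy): {Req, Grant, Busy, Idle}.

{Req, Grant, Busy, Idle}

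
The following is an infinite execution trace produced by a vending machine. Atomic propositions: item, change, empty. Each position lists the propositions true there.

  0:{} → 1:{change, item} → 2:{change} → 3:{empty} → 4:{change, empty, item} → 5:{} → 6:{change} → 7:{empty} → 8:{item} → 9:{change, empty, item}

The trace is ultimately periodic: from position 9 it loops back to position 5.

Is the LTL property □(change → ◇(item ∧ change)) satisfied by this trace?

change → ◇(item ∧ change) holds at every position 0..9, and those are all positions ever visited, so □(change → ◇(item ∧ change)) holds.
Positions where change holds: 1, 2, 4, 6, 9.
Check ◇(item ∧ change) at each: 1→ok, 2→ok, 4→ok, 6→ok, 9→ok.

Yes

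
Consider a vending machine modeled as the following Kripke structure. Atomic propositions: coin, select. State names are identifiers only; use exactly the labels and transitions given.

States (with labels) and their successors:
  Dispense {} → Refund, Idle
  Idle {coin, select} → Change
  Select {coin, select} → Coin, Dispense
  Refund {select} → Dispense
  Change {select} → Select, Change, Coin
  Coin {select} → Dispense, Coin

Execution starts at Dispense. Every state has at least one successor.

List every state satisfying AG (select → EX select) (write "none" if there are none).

States satisfying select → EX select: {Dispense, Idle, Select, Change, Coin}.
States satisfying AG (select → EX select): ∅.

none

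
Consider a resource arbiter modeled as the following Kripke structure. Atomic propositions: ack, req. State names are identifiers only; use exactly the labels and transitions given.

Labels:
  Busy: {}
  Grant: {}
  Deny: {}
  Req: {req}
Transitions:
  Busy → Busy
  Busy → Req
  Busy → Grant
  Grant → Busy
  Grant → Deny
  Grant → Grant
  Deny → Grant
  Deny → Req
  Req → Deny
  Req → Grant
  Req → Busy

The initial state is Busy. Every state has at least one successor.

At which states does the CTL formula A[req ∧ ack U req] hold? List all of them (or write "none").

{Req}

States satisfying req ∧ ack: ∅.
States satisfying req: {Req}.
States satisfying A[req ∧ ack U req]: {Req}.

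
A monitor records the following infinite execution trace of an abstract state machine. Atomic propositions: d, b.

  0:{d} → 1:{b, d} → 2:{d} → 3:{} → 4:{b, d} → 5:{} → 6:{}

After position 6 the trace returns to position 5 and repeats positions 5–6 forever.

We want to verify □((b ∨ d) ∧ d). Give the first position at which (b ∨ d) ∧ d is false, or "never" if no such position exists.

3

Check (b ∨ d) ∧ d at each position in order: 0 ✓, 1 ✓, 2 ✓.
At position 3 the labels are {}, so (b ∨ d) ∧ d is false there. This is the first violation.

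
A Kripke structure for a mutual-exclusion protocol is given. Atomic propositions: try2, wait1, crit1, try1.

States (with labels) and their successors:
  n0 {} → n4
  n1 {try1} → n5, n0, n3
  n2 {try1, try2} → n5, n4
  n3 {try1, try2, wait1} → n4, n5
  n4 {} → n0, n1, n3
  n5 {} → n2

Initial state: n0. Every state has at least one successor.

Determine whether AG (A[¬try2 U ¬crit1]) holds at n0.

Yes

States satisfying A[¬try2 U ¬crit1]: {n0, n1, n2, n3, n4, n5}.
States satisfying AG (A[¬try2 U ¬crit1]): {n0, n1, n2, n3, n4, n5}.
Every state reachable from n0 satisfies A[¬try2 U ¬crit1].
n0 ∈ Sat(AG (A[¬try2 U ¬crit1])).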